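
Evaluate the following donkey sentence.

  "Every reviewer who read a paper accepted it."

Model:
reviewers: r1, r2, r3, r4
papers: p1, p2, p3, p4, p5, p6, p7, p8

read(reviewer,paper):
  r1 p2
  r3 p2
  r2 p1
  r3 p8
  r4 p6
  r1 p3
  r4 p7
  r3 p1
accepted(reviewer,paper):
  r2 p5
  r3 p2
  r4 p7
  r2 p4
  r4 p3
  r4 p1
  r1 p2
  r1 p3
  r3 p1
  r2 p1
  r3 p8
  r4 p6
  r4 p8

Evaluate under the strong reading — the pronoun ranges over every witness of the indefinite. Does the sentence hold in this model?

"it" takes "a paper" as antecedent — a donkey pronoun bound across the clause boundary.
Strong reading: for every (r,p) with read(r,p), accepted(r,p).
Restrictor pairs: (r1,p2) ✓  (r1,p3) ✓  (r2,p1) ✓  (r3,p1) ✓  (r3,p2) ✓  (r3,p8) ✓  (r4,p6) ✓  (r4,p7) ✓
Every restrictor pair satisfies the scope.

True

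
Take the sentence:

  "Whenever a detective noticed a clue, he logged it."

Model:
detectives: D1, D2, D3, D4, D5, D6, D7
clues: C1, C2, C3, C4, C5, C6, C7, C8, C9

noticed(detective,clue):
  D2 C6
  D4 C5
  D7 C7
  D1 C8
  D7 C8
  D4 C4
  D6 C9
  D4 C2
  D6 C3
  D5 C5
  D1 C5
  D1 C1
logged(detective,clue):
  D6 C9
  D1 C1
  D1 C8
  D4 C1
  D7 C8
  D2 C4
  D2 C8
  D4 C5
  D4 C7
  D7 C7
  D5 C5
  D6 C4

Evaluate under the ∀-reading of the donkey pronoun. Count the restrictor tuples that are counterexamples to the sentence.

"it" takes "a clue" as antecedent — a donkey pronoun bound across the clause boundary.
Strong reading: for every (d,c) with noticed(d,c), logged(d,c).
Restrictor pairs: (D1,C1) ✓  (D1,C5) ✗  (D1,C8) ✓  (D2,C6) ✗  (D4,C2) ✗  (D4,C4) ✗  (D4,C5) ✓  (D5,C5) ✓  (D6,C3) ✗  (D6,C9) ✓  (D7,C7) ✓  (D7,C8) ✓
Counterexamples (restrictor pairs failing the scope): 5.

5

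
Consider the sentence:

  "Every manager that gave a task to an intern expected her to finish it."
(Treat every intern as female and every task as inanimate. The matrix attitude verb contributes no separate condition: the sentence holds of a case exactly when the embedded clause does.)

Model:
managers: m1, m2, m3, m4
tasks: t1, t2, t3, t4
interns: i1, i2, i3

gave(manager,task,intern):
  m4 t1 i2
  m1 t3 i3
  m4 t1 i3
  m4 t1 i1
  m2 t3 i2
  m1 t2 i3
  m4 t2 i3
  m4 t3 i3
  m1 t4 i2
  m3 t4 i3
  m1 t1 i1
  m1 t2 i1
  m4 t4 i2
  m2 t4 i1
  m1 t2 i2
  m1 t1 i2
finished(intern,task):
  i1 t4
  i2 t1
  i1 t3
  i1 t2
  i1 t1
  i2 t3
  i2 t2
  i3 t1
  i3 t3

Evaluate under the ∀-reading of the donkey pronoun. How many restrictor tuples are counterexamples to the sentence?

5

"her" takes "an intern" as antecedent and "it" takes "a task"; both are donkey pronouns co-varying with the restrictor.
Strong reading: for every (m,t,i) with gave(m,t,i), finished(i,t).
Restrictor triples: (m1,t1,i1)→finished(i1,t1) ✓  (m1,t1,i2)→finished(i2,t1) ✓  (m1,t2,i1)→finished(i1,t2) ✓  (m1,t2,i2)→finished(i2,t2) ✓  (m1,t2,i3)→finished(i3,t2) ✗  (m1,t3,i3)→finished(i3,t3) ✓  (m1,t4,i2)→finished(i2,t4) ✗  (m2,t3,i2)→finished(i2,t3) ✓  (m2,t4,i1)→finished(i1,t4) ✓  (m3,t4,i3)→finished(i3,t4) ✗  (m4,t1,i1)→finished(i1,t1) ✓  (m4,t1,i2)→finished(i2,t1) ✓  (m4,t1,i3)→finished(i3,t1) ✓  (m4,t2,i3)→finished(i3,t2) ✗  (m4,t3,i3)→finished(i3,t3) ✓  (m4,t4,i2)→finished(i2,t4) ✗
Counterexamples (restrictor triples failing the scope): 5.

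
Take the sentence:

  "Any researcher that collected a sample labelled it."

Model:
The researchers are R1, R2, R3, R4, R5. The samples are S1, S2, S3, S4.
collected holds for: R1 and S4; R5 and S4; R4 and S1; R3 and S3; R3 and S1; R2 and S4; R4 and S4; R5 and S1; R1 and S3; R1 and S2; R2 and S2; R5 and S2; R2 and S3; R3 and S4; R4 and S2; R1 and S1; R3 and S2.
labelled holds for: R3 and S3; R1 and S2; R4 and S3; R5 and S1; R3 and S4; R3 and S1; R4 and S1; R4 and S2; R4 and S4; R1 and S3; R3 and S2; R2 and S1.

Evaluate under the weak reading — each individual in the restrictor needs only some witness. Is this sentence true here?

"it" takes "a sample" as antecedent — a donkey pronoun bound across the clause boundary.
Weak reading: every researcher r with some collected-sample has at least one collected-sample s such that labelled(r,s).
Per researcher: R1:✓  R2:✗  R3:✓  R4:✓  R5:✓
R2 has no witness among its collected-samples.

False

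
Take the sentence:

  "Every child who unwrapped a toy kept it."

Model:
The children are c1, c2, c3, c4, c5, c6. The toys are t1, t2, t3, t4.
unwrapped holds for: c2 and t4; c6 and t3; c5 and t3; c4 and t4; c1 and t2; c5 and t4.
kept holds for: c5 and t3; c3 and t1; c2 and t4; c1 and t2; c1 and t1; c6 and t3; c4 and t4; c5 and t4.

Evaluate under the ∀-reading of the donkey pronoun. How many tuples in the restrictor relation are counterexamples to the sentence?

"it" takes "a toy" as antecedent — a donkey pronoun bound across the clause boundary.
Strong reading: for every (c,t) with unwrapped(c,t), kept(c,t).
Restrictor pairs: (c1,t2) ✓  (c2,t4) ✓  (c4,t4) ✓  (c5,t3) ✓  (c5,t4) ✓  (c6,t3) ✓
Counterexamples (restrictor pairs failing the scope): 0.

0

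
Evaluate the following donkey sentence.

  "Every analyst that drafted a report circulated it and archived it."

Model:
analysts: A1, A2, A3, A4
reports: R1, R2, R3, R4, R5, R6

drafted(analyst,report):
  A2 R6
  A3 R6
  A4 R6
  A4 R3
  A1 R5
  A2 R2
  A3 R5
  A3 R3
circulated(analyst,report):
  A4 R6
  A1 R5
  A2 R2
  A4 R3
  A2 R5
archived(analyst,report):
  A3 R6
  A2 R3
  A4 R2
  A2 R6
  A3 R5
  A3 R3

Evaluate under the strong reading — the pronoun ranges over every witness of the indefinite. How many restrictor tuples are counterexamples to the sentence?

8

"it" takes "a report" as antecedent — a donkey pronoun bound across the clause boundary.
Strong reading: for every (a,r) with drafted(a,r), circulated(a,r) ∧ archived(a,r).
Restrictor pairs: (A1,R5) ✗  (A2,R2) ✗  (A2,R6) ✗  (A3,R3) ✗  (A3,R5) ✗  (A3,R6) ✗  (A4,R3) ✗  (A4,R6) ✗
Counterexamples (restrictor pairs failing the scope): 8.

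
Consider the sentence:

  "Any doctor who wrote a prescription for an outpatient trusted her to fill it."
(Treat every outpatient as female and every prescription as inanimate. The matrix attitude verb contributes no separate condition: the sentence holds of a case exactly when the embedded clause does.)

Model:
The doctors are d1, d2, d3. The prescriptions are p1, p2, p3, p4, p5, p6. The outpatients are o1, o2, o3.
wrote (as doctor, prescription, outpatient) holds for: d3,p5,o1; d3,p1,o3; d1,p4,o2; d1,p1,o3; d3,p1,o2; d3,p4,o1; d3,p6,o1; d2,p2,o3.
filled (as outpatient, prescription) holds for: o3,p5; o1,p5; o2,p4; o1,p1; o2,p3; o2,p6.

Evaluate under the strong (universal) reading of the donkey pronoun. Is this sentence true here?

"her" takes "an outpatient" as antecedent and "it" takes "a prescription"; both are donkey pronouns co-varying with the restrictor.
Strong reading: for every (d,p,o) with wrote(d,p,o), filled(o,p).
Restrictor triples: (d1,p1,o3)→filled(o3,p1) ✗  (d1,p4,o2)→filled(o2,p4) ✓  (d2,p2,o3)→filled(o3,p2) ✗  (d3,p1,o2)→filled(o2,p1) ✗  (d3,p1,o3)→filled(o3,p1) ✗  (d3,p4,o1)→filled(o1,p4) ✗  (d3,p5,o1)→filled(o1,p5) ✓  (d3,p6,o1)→filled(o1,p6) ✗
Counterexample: (d1,p1,o3) — filled(o3,p1) does not hold.

False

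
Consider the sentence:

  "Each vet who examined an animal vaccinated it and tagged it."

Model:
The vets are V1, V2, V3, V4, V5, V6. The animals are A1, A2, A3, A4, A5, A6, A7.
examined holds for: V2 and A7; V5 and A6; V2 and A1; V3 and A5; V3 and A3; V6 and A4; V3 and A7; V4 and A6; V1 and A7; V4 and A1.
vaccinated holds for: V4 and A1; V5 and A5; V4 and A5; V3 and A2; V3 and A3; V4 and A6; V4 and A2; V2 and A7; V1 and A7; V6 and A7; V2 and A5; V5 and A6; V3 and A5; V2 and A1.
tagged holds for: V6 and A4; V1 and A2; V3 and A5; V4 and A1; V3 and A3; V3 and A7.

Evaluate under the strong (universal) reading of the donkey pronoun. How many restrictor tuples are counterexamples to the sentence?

7

"it" takes "an animal" as antecedent — a donkey pronoun bound across the clause boundary.
Strong reading: for every (v,a) with examined(v,a), vaccinated(v,a) ∧ tagged(v,a).
Restrictor pairs: (V1,A7) ✗  (V2,A1) ✗  (V2,A7) ✗  (V3,A3) ✓  (V3,A5) ✓  (V3,A7) ✗  (V4,A1) ✓  (V4,A6) ✗  (V5,A6) ✗  (V6,A4) ✗
Counterexamples (restrictor pairs failing the scope): 7.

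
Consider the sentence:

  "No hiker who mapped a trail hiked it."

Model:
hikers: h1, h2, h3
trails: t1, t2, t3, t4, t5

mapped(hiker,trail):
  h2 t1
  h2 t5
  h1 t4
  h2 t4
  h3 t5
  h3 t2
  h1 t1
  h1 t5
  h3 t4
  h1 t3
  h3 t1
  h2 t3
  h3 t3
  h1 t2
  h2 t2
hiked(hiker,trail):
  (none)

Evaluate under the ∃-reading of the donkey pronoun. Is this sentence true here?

True

"it" takes "a trail" as antecedent — a donkey pronoun bound across the clause boundary.
Truth condition: for no (h,t) with mapped(h,t) does hiked(h,t) hold.
Restrictor pairs — does the scope hold? (h1,t1):fails  (h1,t2):fails  (h1,t3):fails  (h1,t4):fails  (h1,t5):fails  (h2,t1):fails  (h2,t2):fails  (h2,t3):fails  (h2,t4):fails  (h2,t5):fails  (h3,t1):fails  (h3,t2):fails  (h3,t3):fails  (h3,t4):fails  (h3,t5):fails
Scope holds for no restrictor pair, so the sentence is true.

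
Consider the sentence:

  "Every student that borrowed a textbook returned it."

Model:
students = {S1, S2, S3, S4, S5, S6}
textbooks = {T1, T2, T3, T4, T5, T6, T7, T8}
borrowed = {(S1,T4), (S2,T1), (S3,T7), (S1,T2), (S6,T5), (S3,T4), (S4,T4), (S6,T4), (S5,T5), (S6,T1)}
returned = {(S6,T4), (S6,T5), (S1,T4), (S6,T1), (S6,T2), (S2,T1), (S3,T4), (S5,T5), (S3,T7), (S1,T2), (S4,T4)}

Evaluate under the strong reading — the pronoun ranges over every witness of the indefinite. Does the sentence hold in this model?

True

"it" takes "a textbook" as antecedent — a donkey pronoun bound across the clause boundary.
Strong reading: for every (s,t) with borrowed(s,t), returned(s,t).
Restrictor pairs: (S1,T2) ✓  (S1,T4) ✓  (S2,T1) ✓  (S3,T4) ✓  (S3,T7) ✓  (S4,T4) ✓  (S5,T5) ✓  (S6,T1) ✓  (S6,T4) ✓  (S6,T5) ✓
Every restrictor pair satisfies the scope.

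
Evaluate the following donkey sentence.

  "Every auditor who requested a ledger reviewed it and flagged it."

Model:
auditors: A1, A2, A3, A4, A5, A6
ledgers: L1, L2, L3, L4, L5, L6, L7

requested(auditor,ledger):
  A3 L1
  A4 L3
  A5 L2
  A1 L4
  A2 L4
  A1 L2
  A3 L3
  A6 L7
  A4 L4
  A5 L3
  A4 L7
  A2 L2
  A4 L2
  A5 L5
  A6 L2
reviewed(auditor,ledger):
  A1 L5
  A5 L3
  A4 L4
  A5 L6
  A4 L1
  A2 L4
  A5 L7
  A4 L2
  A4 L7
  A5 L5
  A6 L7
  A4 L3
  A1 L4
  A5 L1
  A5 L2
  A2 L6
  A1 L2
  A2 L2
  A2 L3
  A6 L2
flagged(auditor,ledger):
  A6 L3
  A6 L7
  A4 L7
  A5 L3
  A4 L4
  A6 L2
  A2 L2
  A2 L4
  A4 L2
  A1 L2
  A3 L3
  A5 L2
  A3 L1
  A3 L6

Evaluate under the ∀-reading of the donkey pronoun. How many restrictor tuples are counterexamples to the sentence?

"it" takes "a ledger" as antecedent — a donkey pronoun bound across the clause boundary.
Strong reading: for every (a,l) with requested(a,l), reviewed(a,l) ∧ flagged(a,l).
Restrictor pairs: (A1,L2) ✓  (A1,L4) ✗  (A2,L2) ✓  (A2,L4) ✓  (A3,L1) ✗  (A3,L3) ✗  (A4,L2) ✓  (A4,L3) ✗  (A4,L4) ✓  (A4,L7) ✓  (A5,L2) ✓  (A5,L3) ✓  (A5,L5) ✗  (A6,L2) ✓  (A6,L7) ✓
Counterexamples (restrictor pairs failing the scope): 5.

5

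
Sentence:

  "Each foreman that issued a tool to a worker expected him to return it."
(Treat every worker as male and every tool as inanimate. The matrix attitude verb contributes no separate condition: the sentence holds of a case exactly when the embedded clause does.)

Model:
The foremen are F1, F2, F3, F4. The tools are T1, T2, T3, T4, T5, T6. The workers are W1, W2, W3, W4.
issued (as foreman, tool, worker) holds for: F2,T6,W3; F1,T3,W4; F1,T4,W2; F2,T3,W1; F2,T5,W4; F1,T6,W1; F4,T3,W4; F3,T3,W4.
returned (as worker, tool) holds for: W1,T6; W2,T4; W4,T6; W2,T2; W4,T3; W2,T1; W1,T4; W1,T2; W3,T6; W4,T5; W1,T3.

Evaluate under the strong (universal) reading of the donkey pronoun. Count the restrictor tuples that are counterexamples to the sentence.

0

"him" takes "a worker" as antecedent and "it" takes "a tool"; both are donkey pronouns co-varying with the restrictor.
Strong reading: for every (f,t,w) with issued(f,t,w), returned(w,t).
Restrictor triples: (F1,T3,W4)→returned(W4,T3) ✓  (F1,T4,W2)→returned(W2,T4) ✓  (F1,T6,W1)→returned(W1,T6) ✓  (F2,T3,W1)→returned(W1,T3) ✓  (F2,T5,W4)→returned(W4,T5) ✓  (F2,T6,W3)→returned(W3,T6) ✓  (F3,T3,W4)→returned(W4,T3) ✓  (F4,T3,W4)→returned(W4,T3) ✓
Counterexamples (restrictor triples failing the scope): 0.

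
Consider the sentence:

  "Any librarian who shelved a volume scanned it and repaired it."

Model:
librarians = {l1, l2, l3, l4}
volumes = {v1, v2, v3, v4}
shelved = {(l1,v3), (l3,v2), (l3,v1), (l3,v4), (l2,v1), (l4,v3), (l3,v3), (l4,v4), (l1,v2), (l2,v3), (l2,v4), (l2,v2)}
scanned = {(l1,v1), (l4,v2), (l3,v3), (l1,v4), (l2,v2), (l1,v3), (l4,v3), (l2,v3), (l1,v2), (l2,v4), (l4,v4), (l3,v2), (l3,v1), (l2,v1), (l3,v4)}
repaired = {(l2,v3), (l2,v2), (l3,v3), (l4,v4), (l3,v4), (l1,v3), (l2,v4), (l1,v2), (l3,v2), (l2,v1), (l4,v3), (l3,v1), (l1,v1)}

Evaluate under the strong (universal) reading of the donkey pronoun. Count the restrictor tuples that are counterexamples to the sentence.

"it" takes "a volume" as antecedent — a donkey pronoun bound across the clause boundary.
Strong reading: for every (l,v) with shelved(l,v), scanned(l,v) ∧ repaired(l,v).
Restrictor pairs: (l1,v2) ✓  (l1,v3) ✓  (l2,v1) ✓  (l2,v2) ✓  (l2,v3) ✓  (l2,v4) ✓  (l3,v1) ✓  (l3,v2) ✓  (l3,v3) ✓  (l3,v4) ✓  (l4,v3) ✓  (l4,v4) ✓
Counterexamples (restrictor pairs failing the scope): 0.

0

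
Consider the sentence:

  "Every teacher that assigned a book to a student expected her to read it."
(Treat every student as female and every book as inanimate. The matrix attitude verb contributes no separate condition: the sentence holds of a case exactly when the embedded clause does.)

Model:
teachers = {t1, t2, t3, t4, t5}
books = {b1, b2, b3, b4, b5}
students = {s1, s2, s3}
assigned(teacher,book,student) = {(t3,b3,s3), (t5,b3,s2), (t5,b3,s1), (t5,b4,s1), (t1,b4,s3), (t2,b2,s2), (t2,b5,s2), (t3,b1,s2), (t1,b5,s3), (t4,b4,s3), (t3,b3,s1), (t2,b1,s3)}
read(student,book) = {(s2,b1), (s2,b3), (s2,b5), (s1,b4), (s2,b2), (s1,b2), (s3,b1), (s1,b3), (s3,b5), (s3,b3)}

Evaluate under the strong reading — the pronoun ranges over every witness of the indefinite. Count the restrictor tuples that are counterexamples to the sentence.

2

"her" takes "a student" as antecedent and "it" takes "a book"; both are donkey pronouns co-varying with the restrictor.
Strong reading: for every (t,b,s) with assigned(t,b,s), read(s,b).
Restrictor triples: (t1,b4,s3)→read(s3,b4) ✗  (t1,b5,s3)→read(s3,b5) ✓  (t2,b1,s3)→read(s3,b1) ✓  (t2,b2,s2)→read(s2,b2) ✓  (t2,b5,s2)→read(s2,b5) ✓  (t3,b1,s2)→read(s2,b1) ✓  (t3,b3,s1)→read(s1,b3) ✓  (t3,b3,s3)→read(s3,b3) ✓  (t4,b4,s3)→read(s3,b4) ✗  (t5,b3,s1)→read(s1,b3) ✓  (t5,b3,s2)→read(s2,b3) ✓  (t5,b4,s1)→read(s1,b4) ✓
Counterexamples (restrictor triples failing the scope): 2.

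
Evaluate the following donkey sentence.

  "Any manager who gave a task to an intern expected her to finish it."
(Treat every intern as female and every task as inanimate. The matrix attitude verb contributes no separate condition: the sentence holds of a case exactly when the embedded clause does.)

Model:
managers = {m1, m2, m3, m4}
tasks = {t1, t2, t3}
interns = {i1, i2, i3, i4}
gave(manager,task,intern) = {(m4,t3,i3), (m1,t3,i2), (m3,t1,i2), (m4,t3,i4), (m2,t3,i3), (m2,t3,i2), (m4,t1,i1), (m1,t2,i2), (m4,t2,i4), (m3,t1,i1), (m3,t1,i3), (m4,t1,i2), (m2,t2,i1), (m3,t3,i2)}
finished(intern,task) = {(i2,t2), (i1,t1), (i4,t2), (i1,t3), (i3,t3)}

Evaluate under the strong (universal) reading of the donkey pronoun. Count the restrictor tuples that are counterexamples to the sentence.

8

"her" takes "an intern" as antecedent and "it" takes "a task"; both are donkey pronouns co-varying with the restrictor.
Strong reading: for every (m,t,i) with gave(m,t,i), finished(i,t).
Restrictor triples: (m1,t2,i2)→finished(i2,t2) ✓  (m1,t3,i2)→finished(i2,t3) ✗  (m2,t2,i1)→finished(i1,t2) ✗  (m2,t3,i2)→finished(i2,t3) ✗  (m2,t3,i3)→finished(i3,t3) ✓  (m3,t1,i1)→finished(i1,t1) ✓  (m3,t1,i2)→finished(i2,t1) ✗  (m3,t1,i3)→finished(i3,t1) ✗  (m3,t3,i2)→finished(i2,t3) ✗  (m4,t1,i1)→finished(i1,t1) ✓  (m4,t1,i2)→finished(i2,t1) ✗  (m4,t2,i4)→finished(i4,t2) ✓  (m4,t3,i3)→finished(i3,t3) ✓  (m4,t3,i4)→finished(i4,t3) ✗
Counterexamples (restrictor triples failing the scope): 8.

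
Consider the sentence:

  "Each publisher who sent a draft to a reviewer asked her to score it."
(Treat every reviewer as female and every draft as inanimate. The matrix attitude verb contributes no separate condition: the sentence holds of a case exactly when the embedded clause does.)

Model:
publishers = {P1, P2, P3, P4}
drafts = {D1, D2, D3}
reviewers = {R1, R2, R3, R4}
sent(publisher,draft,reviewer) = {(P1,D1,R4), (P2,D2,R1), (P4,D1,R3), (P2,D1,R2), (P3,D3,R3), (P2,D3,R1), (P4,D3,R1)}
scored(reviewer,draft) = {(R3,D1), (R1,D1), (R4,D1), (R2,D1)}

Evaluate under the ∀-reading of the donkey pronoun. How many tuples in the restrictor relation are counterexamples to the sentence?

4

"her" takes "a reviewer" as antecedent and "it" takes "a draft"; both are donkey pronouns co-varying with the restrictor.
Strong reading: for every (p,d,r) with sent(p,d,r), scored(r,d).
Restrictor triples: (P1,D1,R4)→scored(R4,D1) ✓  (P2,D1,R2)→scored(R2,D1) ✓  (P2,D2,R1)→scored(R1,D2) ✗  (P2,D3,R1)→scored(R1,D3) ✗  (P3,D3,R3)→scored(R3,D3) ✗  (P4,D1,R3)→scored(R3,D1) ✓  (P4,D3,R1)→scored(R1,D3) ✗
Counterexamples (restrictor triples failing the scope): 4.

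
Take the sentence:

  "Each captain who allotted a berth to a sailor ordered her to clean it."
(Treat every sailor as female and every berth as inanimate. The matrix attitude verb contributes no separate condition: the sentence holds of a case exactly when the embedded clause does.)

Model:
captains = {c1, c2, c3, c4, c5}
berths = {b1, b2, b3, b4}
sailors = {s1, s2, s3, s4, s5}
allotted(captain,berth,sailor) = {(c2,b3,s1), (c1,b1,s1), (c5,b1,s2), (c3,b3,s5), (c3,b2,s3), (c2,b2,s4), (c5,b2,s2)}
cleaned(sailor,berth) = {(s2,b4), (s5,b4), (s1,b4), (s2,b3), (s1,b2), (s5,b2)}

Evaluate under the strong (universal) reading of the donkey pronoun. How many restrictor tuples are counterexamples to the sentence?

"her" takes "a sailor" as antecedent and "it" takes "a berth"; both are donkey pronouns co-varying with the restrictor.
Strong reading: for every (c,b,s) with allotted(c,b,s), cleaned(s,b).
Restrictor triples: (c1,b1,s1)→cleaned(s1,b1) ✗  (c2,b2,s4)→cleaned(s4,b2) ✗  (c2,b3,s1)→cleaned(s1,b3) ✗  (c3,b2,s3)→cleaned(s3,b2) ✗  (c3,b3,s5)→cleaned(s5,b3) ✗  (c5,b1,s2)→cleaned(s2,b1) ✗  (c5,b2,s2)→cleaned(s2,b2) ✗
Counterexamples (restrictor triples failing the scope): 7.

7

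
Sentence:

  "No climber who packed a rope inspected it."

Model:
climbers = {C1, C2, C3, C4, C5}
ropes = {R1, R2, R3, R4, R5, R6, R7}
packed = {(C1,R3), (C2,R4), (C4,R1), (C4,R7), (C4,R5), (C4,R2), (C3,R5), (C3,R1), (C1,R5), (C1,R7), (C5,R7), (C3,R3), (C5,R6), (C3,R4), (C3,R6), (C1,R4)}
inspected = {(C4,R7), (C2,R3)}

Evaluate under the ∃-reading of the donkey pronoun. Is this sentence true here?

False

"it" takes "a rope" as antecedent — a donkey pronoun bound across the clause boundary.
Truth condition: for no (c,r) with packed(c,r) does inspected(c,r) hold.
Restrictor pairs — does the scope hold? (C1,R3):fails  (C1,R4):fails  (C1,R5):fails  (C1,R7):fails  (C2,R4):fails  (C3,R1):fails  (C3,R3):fails  (C3,R4):fails  (C3,R5):fails  (C3,R6):fails  (C4,R1):fails  (C4,R2):fails  (C4,R5):fails  (C4,R7):holds  (C5,R6):fails  (C5,R7):fails
Scope holds for 1 pair(s), so the sentence is false.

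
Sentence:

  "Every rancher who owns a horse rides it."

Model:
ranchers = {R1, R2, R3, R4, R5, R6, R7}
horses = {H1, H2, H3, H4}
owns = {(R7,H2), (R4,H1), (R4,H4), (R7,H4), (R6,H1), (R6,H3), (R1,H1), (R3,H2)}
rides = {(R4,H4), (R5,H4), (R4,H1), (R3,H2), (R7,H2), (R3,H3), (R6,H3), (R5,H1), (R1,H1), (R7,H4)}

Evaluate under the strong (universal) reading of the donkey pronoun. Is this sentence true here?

False

"it" takes "a horse" as antecedent — a donkey pronoun bound across the clause boundary.
Strong reading: for every (r,h) with owns(r,h), rides(r,h).
Restrictor pairs: (R1,H1) ✓  (R3,H2) ✓  (R4,H1) ✓  (R4,H4) ✓  (R6,H1) ✗  (R6,H3) ✓  (R7,H2) ✓  (R7,H4) ✓
Counterexample: (R6,H1) is in owns but fails the scope.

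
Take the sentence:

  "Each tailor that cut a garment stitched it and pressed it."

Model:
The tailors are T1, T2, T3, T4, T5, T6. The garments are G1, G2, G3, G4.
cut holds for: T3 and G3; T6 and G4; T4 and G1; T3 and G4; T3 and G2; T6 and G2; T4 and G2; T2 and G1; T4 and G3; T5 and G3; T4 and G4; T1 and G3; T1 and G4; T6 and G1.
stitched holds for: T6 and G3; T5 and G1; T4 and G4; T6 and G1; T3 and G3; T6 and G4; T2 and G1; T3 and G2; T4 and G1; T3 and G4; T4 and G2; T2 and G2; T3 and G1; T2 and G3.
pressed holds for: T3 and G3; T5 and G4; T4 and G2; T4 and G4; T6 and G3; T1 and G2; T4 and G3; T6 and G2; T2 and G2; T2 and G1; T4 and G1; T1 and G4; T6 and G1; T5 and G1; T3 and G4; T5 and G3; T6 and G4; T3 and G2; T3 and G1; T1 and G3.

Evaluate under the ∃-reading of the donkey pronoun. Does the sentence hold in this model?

"it" takes "a garment" as antecedent — a donkey pronoun bound across the clause boundary.
Weak reading: every tailor t with some cut-garment has at least one cut-garment g such that stitched(t,g) ∧ pressed(t,g).
Per tailor: T1:✗  T2:✓  T3:✓  T4:✓  T5:✗  T6:✓
T1 has no witness among its cut-garments.

False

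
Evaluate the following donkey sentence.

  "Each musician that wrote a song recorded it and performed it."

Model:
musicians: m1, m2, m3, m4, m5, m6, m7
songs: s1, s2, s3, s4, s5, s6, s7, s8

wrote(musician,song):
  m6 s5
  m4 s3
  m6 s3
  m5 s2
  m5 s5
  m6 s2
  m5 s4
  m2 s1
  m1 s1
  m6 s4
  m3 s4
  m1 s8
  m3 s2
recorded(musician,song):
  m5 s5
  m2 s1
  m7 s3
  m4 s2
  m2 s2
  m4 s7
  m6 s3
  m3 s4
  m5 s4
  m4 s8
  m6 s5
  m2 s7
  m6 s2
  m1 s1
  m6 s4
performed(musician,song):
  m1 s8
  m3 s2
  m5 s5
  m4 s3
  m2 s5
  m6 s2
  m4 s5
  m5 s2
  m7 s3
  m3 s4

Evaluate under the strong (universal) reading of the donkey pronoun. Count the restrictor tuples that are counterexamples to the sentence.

10

"it" takes "a song" as antecedent — a donkey pronoun bound across the clause boundary.
Strong reading: for every (m,s) with wrote(m,s), recorded(m,s) ∧ performed(m,s).
Restrictor pairs: (m1,s1) ✗  (m1,s8) ✗  (m2,s1) ✗  (m3,s2) ✗  (m3,s4) ✓  (m4,s3) ✗  (m5,s2) ✗  (m5,s4) ✗  (m5,s5) ✓  (m6,s2) ✓  (m6,s3) ✗  (m6,s4) ✗  (m6,s5) ✗
Counterexamples (restrictor pairs failing the scope): 10.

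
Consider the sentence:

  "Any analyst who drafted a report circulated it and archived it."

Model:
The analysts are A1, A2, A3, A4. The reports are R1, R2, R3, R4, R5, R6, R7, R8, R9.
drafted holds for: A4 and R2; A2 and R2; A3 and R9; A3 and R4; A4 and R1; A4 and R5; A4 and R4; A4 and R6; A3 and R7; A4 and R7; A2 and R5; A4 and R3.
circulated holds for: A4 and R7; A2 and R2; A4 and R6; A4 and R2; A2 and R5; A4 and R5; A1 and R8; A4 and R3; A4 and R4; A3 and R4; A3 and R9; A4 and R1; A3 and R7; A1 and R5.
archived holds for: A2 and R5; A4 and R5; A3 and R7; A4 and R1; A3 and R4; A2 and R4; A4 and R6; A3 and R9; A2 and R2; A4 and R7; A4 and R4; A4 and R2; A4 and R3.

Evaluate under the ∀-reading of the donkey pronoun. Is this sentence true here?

True

"it" takes "a report" as antecedent — a donkey pronoun bound across the clause boundary.
Strong reading: for every (a,r) with drafted(a,r), circulated(a,r) ∧ archived(a,r).
Restrictor pairs: (A2,R2) ✓  (A2,R5) ✓  (A3,R4) ✓  (A3,R7) ✓  (A3,R9) ✓  (A4,R1) ✓  (A4,R2) ✓  (A4,R3) ✓  (A4,R4) ✓  (A4,R5) ✓  (A4,R6) ✓  (A4,R7) ✓
Every restrictor pair satisfies the scope.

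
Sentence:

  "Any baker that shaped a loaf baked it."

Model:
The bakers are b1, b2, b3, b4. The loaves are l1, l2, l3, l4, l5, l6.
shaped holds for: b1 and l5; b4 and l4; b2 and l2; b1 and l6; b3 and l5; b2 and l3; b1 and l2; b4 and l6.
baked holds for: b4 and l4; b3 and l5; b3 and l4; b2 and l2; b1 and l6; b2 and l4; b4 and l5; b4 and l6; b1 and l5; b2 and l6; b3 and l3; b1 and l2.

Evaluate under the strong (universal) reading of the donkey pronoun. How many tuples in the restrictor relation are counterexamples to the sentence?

1

"it" takes "a loaf" as antecedent — a donkey pronoun bound across the clause boundary.
Strong reading: for every (b,l) with shaped(b,l), baked(b,l).
Restrictor pairs: (b1,l2) ✓  (b1,l5) ✓  (b1,l6) ✓  (b2,l2) ✓  (b2,l3) ✗  (b3,l5) ✓  (b4,l4) ✓  (b4,l6) ✓
Counterexamples (restrictor pairs failing the scope): 1.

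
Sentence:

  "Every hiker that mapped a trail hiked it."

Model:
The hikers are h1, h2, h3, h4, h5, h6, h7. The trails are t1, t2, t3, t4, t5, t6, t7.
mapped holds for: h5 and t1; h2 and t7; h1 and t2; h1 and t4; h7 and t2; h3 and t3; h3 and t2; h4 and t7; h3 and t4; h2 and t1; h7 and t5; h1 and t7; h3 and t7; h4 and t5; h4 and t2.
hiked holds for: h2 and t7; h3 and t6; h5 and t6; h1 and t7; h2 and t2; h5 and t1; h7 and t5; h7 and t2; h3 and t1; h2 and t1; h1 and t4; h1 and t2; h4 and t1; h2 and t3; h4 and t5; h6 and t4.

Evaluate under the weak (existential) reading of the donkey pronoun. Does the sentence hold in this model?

False

"it" takes "a trail" as antecedent — a donkey pronoun bound across the clause boundary.
Weak reading: every hiker h with some mapped-trail has at least one mapped-trail t such that hiked(h,t).
Per hiker: h1:✓  h2:✓  h3:✗  h4:✓  h5:✓  h7:✓
h3 has no witness among its mapped-trails.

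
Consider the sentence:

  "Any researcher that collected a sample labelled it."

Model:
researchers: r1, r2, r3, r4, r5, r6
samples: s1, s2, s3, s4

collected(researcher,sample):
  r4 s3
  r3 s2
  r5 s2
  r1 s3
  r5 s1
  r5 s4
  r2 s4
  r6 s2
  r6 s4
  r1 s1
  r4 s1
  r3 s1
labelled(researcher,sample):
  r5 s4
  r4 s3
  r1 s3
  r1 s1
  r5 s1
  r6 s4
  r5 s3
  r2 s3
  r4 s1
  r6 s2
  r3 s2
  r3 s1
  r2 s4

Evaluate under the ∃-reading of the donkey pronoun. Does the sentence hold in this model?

"it" takes "a sample" as antecedent — a donkey pronoun bound across the clause boundary.
Weak reading: every researcher r with some collected-sample has at least one collected-sample s such that labelled(r,s).
Per researcher: r1:✓  r2:✓  r3:✓  r4:✓  r5:✓  r6:✓
Every researcher in the restrictor has a witness.

True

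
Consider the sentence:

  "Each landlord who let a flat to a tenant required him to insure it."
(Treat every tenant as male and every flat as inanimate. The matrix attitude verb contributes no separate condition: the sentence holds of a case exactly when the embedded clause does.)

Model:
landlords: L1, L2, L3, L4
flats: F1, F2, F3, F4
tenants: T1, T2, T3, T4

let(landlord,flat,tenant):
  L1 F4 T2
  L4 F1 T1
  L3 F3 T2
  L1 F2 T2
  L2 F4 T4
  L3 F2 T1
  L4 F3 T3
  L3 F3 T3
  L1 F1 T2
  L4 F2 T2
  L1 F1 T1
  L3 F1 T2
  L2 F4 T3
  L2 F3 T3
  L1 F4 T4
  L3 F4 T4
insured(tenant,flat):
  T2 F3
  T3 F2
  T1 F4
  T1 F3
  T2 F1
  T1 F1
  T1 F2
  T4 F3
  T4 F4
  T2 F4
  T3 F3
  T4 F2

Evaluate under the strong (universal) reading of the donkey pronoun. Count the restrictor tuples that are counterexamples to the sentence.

3

"him" takes "a tenant" as antecedent and "it" takes "a flat"; both are donkey pronouns co-varying with the restrictor.
Strong reading: for every (l,f,t) with let(l,f,t), insured(t,f).
Restrictor triples: (L1,F1,T1)→insured(T1,F1) ✓  (L1,F1,T2)→insured(T2,F1) ✓  (L1,F2,T2)→insured(T2,F2) ✗  (L1,F4,T2)→insured(T2,F4) ✓  (L1,F4,T4)→insured(T4,F4) ✓  (L2,F3,T3)→insured(T3,F3) ✓  (L2,F4,T3)→insured(T3,F4) ✗  (L2,F4,T4)→insured(T4,F4) ✓  (L3,F1,T2)→insured(T2,F1) ✓  (L3,F2,T1)→insured(T1,F2) ✓  (L3,F3,T2)→insured(T2,F3) ✓  (L3,F3,T3)→insured(T3,F3) ✓  (L3,F4,T4)→insured(T4,F4) ✓  (L4,F1,T1)→insured(T1,F1) ✓  (L4,F2,T2)→insured(T2,F2) ✗  (L4,F3,T3)→insured(T3,F3) ✓
Counterexamples (restrictor triples failing the scope): 3.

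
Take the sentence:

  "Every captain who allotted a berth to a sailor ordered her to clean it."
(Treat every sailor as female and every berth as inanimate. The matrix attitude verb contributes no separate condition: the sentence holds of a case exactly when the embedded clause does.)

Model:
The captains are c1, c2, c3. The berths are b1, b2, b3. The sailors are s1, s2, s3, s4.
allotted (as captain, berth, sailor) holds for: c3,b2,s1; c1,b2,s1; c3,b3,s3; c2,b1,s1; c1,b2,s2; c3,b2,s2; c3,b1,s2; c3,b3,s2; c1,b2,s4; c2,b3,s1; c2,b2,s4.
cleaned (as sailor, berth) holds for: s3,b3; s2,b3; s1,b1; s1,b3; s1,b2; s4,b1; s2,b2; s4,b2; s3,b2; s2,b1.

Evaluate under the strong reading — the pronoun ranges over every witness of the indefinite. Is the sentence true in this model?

"her" takes "a sailor" as antecedent and "it" takes "a berth"; both are donkey pronouns co-varying with the restrictor.
Strong reading: for every (c,b,s) with allotted(c,b,s), cleaned(s,b).
Restrictor triples: (c1,b2,s1)→cleaned(s1,b2) ✓  (c1,b2,s2)→cleaned(s2,b2) ✓  (c1,b2,s4)→cleaned(s4,b2) ✓  (c2,b1,s1)→cleaned(s1,b1) ✓  (c2,b2,s4)→cleaned(s4,b2) ✓  (c2,b3,s1)→cleaned(s1,b3) ✓  (c3,b1,s2)→cleaned(s2,b1) ✓  (c3,b2,s1)→cleaned(s1,b2) ✓  (c3,b2,s2)→cleaned(s2,b2) ✓  (c3,b3,s2)→cleaned(s2,b3) ✓  (c3,b3,s3)→cleaned(s3,b3) ✓
Every restrictor triple satisfies the scope.

True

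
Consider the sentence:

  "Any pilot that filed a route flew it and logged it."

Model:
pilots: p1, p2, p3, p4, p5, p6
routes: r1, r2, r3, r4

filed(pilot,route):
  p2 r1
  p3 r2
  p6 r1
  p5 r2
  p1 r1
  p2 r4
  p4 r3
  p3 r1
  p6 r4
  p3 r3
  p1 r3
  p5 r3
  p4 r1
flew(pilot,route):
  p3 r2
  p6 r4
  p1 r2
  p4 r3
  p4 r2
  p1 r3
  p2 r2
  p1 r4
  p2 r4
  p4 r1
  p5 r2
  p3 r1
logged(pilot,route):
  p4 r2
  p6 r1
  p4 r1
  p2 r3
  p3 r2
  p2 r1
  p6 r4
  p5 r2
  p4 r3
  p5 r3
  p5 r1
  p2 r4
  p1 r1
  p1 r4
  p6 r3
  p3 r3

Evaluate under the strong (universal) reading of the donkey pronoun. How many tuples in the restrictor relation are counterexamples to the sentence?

7

"it" takes "a route" as antecedent — a donkey pronoun bound across the clause boundary.
Strong reading: for every (p,r) with filed(p,r), flew(p,r) ∧ logged(p,r).
Restrictor pairs: (p1,r1) ✗  (p1,r3) ✗  (p2,r1) ✗  (p2,r4) ✓  (p3,r1) ✗  (p3,r2) ✓  (p3,r3) ✗  (p4,r1) ✓  (p4,r3) ✓  (p5,r2) ✓  (p5,r3) ✗  (p6,r1) ✗  (p6,r4) ✓
Counterexamples (restrictor pairs failing the scope): 7.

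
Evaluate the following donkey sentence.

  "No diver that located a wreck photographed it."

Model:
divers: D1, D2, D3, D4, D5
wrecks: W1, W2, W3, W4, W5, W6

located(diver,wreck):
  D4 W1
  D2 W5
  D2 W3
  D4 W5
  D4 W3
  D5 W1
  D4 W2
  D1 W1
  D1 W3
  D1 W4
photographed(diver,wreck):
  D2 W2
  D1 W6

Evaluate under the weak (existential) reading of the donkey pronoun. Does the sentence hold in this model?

True

"it" takes "a wreck" as antecedent — a donkey pronoun bound across the clause boundary.
Truth condition: for no (d,w) with located(d,w) does photographed(d,w) hold.
Restrictor pairs — does the scope hold? (D1,W1):fails  (D1,W3):fails  (D1,W4):fails  (D2,W3):fails  (D2,W5):fails  (D4,W1):fails  (D4,W2):fails  (D4,W3):fails  (D4,W5):fails  (D5,W1):fails
Scope holds for no restrictor pair, so the sentence is true.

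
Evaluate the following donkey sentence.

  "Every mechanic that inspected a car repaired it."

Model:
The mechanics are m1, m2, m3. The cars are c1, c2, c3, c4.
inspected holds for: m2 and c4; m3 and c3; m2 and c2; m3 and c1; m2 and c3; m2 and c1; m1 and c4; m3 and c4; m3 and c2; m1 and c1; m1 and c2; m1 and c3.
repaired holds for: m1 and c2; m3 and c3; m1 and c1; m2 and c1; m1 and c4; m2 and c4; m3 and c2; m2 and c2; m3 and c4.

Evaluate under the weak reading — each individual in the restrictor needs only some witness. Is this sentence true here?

True

"it" takes "a car" as antecedent — a donkey pronoun bound across the clause boundary.
Weak reading: every mechanic m with some inspected-car has at least one inspected-car c such that repaired(m,c).
Per mechanic: m1:✓  m2:✓  m3:✓
Every mechanic in the restrictor has a witness.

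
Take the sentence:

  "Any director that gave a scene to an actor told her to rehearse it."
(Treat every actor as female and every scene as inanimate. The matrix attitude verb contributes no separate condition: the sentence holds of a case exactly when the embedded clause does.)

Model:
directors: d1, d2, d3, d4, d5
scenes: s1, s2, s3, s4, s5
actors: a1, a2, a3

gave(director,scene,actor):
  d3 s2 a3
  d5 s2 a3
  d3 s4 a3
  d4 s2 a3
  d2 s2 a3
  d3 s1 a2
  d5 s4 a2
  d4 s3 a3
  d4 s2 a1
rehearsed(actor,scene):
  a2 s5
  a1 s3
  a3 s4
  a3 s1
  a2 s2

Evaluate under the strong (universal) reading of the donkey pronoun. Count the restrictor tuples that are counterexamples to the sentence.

8

"her" takes "an actor" as antecedent and "it" takes "a scene"; both are donkey pronouns co-varying with the restrictor.
Strong reading: for every (d,s,a) with gave(d,s,a), rehearsed(a,s).
Restrictor triples: (d2,s2,a3)→rehearsed(a3,s2) ✗  (d3,s1,a2)→rehearsed(a2,s1) ✗  (d3,s2,a3)→rehearsed(a3,s2) ✗  (d3,s4,a3)→rehearsed(a3,s4) ✓  (d4,s2,a1)→rehearsed(a1,s2) ✗  (d4,s2,a3)→rehearsed(a3,s2) ✗  (d4,s3,a3)→rehearsed(a3,s3) ✗  (d5,s2,a3)→rehearsed(a3,s2) ✗  (d5,s4,a2)→rehearsed(a2,s4) ✗
Counterexamples (restrictor triples failing the scope): 8.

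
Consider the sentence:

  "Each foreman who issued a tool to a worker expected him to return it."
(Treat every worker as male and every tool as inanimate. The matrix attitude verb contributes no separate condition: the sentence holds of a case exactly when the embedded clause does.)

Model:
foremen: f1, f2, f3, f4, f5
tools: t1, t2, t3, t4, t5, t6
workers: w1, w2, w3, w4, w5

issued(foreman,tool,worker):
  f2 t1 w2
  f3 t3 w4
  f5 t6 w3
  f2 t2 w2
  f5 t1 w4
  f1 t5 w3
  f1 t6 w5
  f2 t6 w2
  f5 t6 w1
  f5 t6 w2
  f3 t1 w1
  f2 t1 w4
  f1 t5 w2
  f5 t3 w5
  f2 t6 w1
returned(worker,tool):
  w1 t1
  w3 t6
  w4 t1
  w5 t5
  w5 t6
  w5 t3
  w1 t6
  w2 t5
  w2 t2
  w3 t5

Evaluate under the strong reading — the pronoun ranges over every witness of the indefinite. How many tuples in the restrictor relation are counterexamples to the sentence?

4

"him" takes "a worker" as antecedent and "it" takes "a tool"; both are donkey pronouns co-varying with the restrictor.
Strong reading: for every (f,t,w) with issued(f,t,w), returned(w,t).
Restrictor triples: (f1,t5,w2)→returned(w2,t5) ✓  (f1,t5,w3)→returned(w3,t5) ✓  (f1,t6,w5)→returned(w5,t6) ✓  (f2,t1,w2)→returned(w2,t1) ✗  (f2,t1,w4)→returned(w4,t1) ✓  (f2,t2,w2)→returned(w2,t2) ✓  (f2,t6,w1)→returned(w1,t6) ✓  (f2,t6,w2)→returned(w2,t6) ✗  (f3,t1,w1)→returned(w1,t1) ✓  (f3,t3,w4)→returned(w4,t3) ✗  (f5,t1,w4)→returned(w4,t1) ✓  (f5,t3,w5)→returned(w5,t3) ✓  (f5,t6,w1)→returned(w1,t6) ✓  (f5,t6,w2)→returned(w2,t6) ✗  (f5,t6,w3)→returned(w3,t6) ✓
Counterexamples (restrictor triples failing the scope): 4.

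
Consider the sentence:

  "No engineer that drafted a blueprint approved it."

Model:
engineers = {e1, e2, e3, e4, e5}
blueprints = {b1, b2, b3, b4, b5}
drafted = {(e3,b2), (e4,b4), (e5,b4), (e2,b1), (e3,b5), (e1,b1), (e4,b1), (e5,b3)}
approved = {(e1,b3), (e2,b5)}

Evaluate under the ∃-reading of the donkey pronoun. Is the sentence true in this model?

"it" takes "a blueprint" as antecedent — a donkey pronoun bound across the clause boundary.
Truth condition: for no (e,b) with drafted(e,b) does approved(e,b) hold.
Restrictor pairs — does the scope hold? (e1,b1):fails  (e2,b1):fails  (e3,b2):fails  (e3,b5):fails  (e4,b1):fails  (e4,b4):fails  (e5,b3):fails  (e5,b4):fails
Scope holds for no restrictor pair, so the sentence is true.

True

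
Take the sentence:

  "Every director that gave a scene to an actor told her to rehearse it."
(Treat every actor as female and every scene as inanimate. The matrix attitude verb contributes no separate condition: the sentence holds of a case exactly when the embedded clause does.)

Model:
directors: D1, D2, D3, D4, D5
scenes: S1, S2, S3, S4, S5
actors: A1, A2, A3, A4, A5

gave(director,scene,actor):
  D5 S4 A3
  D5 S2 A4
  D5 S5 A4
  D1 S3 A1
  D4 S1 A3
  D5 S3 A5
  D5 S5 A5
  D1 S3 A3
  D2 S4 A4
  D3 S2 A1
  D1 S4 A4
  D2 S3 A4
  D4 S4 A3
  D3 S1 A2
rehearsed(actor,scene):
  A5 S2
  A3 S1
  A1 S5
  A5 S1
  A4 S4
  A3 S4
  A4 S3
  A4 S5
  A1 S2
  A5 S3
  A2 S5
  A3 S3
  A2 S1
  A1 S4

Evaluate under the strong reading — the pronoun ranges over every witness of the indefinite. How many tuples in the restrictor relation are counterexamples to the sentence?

3

"her" takes "an actor" as antecedent and "it" takes "a scene"; both are donkey pronouns co-varying with the restrictor.
Strong reading: for every (d,s,a) with gave(d,s,a), rehearsed(a,s).
Restrictor triples: (D1,S3,A1)→rehearsed(A1,S3) ✗  (D1,S3,A3)→rehearsed(A3,S3) ✓  (D1,S4,A4)→rehearsed(A4,S4) ✓  (D2,S3,A4)→rehearsed(A4,S3) ✓  (D2,S4,A4)→rehearsed(A4,S4) ✓  (D3,S1,A2)→rehearsed(A2,S1) ✓  (D3,S2,A1)→rehearsed(A1,S2) ✓  (D4,S1,A3)→rehearsed(A3,S1) ✓  (D4,S4,A3)→rehearsed(A3,S4) ✓  (D5,S2,A4)→rehearsed(A4,S2) ✗  (D5,S3,A5)→rehearsed(A5,S3) ✓  (D5,S4,A3)→rehearsed(A3,S4) ✓  (D5,S5,A4)→rehearsed(A4,S5) ✓  (D5,S5,A5)→rehearsed(A5,S5) ✗
Counterexamples (restrictor triples failing the scope): 3.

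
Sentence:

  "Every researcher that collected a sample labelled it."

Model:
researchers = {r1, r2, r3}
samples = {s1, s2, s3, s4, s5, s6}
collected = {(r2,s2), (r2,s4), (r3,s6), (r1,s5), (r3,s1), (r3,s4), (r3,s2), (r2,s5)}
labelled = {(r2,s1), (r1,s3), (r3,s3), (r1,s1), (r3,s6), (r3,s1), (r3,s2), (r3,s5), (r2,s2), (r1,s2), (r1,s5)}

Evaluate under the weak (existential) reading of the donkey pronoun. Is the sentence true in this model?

"it" takes "a sample" as antecedent — a donkey pronoun bound across the clause boundary.
Weak reading: every researcher r with some collected-sample has at least one collected-sample s such that labelled(r,s).
Per researcher: r1:✓  r2:✓  r3:✓
Every researcher in the restrictor has a witness.

True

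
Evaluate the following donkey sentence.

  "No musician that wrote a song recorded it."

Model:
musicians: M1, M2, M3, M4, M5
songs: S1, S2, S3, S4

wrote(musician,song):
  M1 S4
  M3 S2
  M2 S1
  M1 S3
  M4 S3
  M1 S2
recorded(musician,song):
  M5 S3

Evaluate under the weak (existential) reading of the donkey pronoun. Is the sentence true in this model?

True

"it" takes "a song" as antecedent — a donkey pronoun bound across the clause boundary.
Truth condition: for no (m,s) with wrote(m,s) does recorded(m,s) hold.
Restrictor pairs — does the scope hold? (M1,S2):fails  (M1,S3):fails  (M1,S4):fails  (M2,S1):fails  (M3,S2):fails  (M4,S3):fails
Scope holds for no restrictor pair, so the sentence is true.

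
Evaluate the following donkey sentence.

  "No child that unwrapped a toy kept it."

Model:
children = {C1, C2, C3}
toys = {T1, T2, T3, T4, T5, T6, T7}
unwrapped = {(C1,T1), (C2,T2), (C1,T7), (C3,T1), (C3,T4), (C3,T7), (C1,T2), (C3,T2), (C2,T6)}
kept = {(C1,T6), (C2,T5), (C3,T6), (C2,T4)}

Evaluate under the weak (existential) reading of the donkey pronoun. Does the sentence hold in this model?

True

"it" takes "a toy" as antecedent — a donkey pronoun bound across the clause boundary.
Truth condition: for no (c,t) with unwrapped(c,t) does kept(c,t) hold.
Restrictor pairs — does the scope hold? (C1,T1):fails  (C1,T2):fails  (C1,T7):fails  (C2,T2):fails  (C2,T6):fails  (C3,T1):fails  (C3,T2):fails  (C3,T4):fails  (C3,T7):fails
Scope holds for no restrictor pair, so the sentence is true.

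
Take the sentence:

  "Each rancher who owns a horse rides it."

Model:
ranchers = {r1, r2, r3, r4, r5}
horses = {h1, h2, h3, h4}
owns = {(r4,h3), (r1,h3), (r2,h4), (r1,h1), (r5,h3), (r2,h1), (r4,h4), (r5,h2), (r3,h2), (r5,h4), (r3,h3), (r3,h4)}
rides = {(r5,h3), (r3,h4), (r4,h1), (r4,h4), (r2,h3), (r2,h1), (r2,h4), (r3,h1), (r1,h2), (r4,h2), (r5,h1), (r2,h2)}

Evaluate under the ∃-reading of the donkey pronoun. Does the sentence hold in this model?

"it" takes "a horse" as antecedent — a donkey pronoun bound across the clause boundary.
Weak reading: every rancher r with some owns-horse has at least one owns-horse h such that rides(r,h).
Per rancher: r1:✗  r2:✓  r3:✓  r4:✓  r5:✓
r1 has no witness among its owns-horses.

False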